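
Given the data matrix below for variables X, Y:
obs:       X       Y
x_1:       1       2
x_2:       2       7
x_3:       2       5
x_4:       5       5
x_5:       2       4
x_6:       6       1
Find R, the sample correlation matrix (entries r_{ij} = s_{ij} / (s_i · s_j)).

Step 1 — column means:
  mean(X) = (1 + 2 + 2 + 5 + 2 + 6) / 6 = 18/6 = 3
  mean(Y) = (2 + 7 + 5 + 5 + 4 + 1) / 6 = 24/6 = 4

Step 2 — sample variances and covariances s[i,j] = (1/(n-1)) · Σ_k (x_{k,i} - mean_i) · (x_{k,j} - mean_j), with n-1 = 5:
  s[X,X] = ((-2)·(-2) + (-1)·(-1) + (-1)·(-1) + (2)·(2) + (-1)·(-1) + (3)·(3)) / 5 = 20/5 = 4
  s[X,Y] = ((-2)·(-2) + (-1)·(3) + (-1)·(1) + (2)·(1) + (-1)·(0) + (3)·(-3)) / 5 = -7/5 = -1.4
  s[Y,Y] = ((-2)·(-2) + (3)·(3) + (1)·(1) + (1)·(1) + (0)·(0) + (-3)·(-3)) / 5 = 24/5 = 4.8
  Sample standard deviations s_i = √(s[i,i]):
  s(X) = √(4) = 2
  s(Y) = √(4.8) = 2.1909

Step 3 — r_{ij} = s_{ij} / (s_i · s_j):
  r[X,X] = 1 (diagonal).
  r[X,Y] = -1.4 / (2 · 2.1909) = -1.4 / 4.3818 = -0.3195
  r[Y,Y] = 1 (diagonal).

R is symmetric with unit diagonal. Assembling:

R = [[1, -0.3195],
 [-0.3195, 1]]


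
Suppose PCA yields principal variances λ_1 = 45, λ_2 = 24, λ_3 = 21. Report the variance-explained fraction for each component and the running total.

Step 1 — total variance = trace(Sigma) = Σ λ_i = 45 + 24 + 21 = 90.

Step 2 — fraction explained by component i = λ_i / Σ λ:
  PC1: 45/90 = 0.5
  PC2: 24/90 = 0.2667
  PC3: 21/90 = 0.2333

Step 3 — cumulative fraction after k components = (λ_1 + ... + λ_k) / Σ λ:
  k = 1: 45/90 = 0.5
  k = 2: (45 + 24)/90 = 69/90 = 0.7667
  k = 3: (45 + 24 + 21)/90 = 90/90 = 1

Summary (fraction, with percent):

explained: PC1 0.5 (50%), PC2 0.2667 (26.67%), PC3 0.2333 (23.33%);  cumulative: 0.5, 0.7667, 1


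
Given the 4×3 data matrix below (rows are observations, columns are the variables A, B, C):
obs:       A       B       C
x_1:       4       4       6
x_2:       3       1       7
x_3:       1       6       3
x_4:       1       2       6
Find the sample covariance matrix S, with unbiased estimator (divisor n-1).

Step 1 — column means:
  mean(A) = (4 + 3 + 1 + 1) / 4 = 9/4 = 2.25
  mean(B) = (4 + 1 + 6 + 2) / 4 = 13/4 = 3.25
  mean(C) = (6 + 7 + 3 + 6) / 4 = 22/4 = 5.5

Step 2 — sample covariance S[i,j] = (1/(n-1)) · Σ_k (x_{k,i} - mean_i) · (x_{k,j} - mean_j), with n-1 = 3.
  S[A,A] = ((1.75)·(1.75) + (0.75)·(0.75) + (-1.25)·(-1.25) + (-1.25)·(-1.25)) / 3 = 6.75/3 = 2.25
  S[A,B] = ((1.75)·(0.75) + (0.75)·(-2.25) + (-1.25)·(2.75) + (-1.25)·(-1.25)) / 3 = -2.25/3 = -0.75
  S[A,C] = ((1.75)·(0.5) + (0.75)·(1.5) + (-1.25)·(-2.5) + (-1.25)·(0.5)) / 3 = 4.5/3 = 1.5
  S[B,B] = ((0.75)·(0.75) + (-2.25)·(-2.25) + (2.75)·(2.75) + (-1.25)·(-1.25)) / 3 = 14.75/3 = 4.9167
  S[B,C] = ((0.75)·(0.5) + (-2.25)·(1.5) + (2.75)·(-2.5) + (-1.25)·(0.5)) / 3 = -10.5/3 = -3.5
  S[C,C] = ((0.5)·(0.5) + (1.5)·(1.5) + (-2.5)·(-2.5) + (0.5)·(0.5)) / 3 = 9/3 = 3

S is symmetric (S[j,i] = S[i,j]). Assembling:

S = [[2.25, -0.75, 1.5],
 [-0.75, 4.9167, -3.5],
 [1.5, -3.5, 3]]


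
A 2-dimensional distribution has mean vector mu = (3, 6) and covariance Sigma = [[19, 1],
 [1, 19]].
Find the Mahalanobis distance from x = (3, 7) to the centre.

Step 1 — centre the observation: (x - mu) = (0, 1).

Step 2 — invert Sigma. det(Sigma) = 19·19 - (1)² = 360.
  Sigma^{-1} = (1/det) · [[d, -b], [-b, a]] = [[0.0528, -0.0028],
 [-0.0028, 0.0528]].

Step 3 — form the quadratic (x - mu)^T · Sigma^{-1} · (x - mu):
  Sigma^{-1} · (x - mu) = (-0.0028, 0.0528).
  (x - mu)^T · [Sigma^{-1} · (x - mu)] = (0)·(-0.0028) + (1)·(0.0528) = 0.0528.

Step 4 — take square root: d = √(0.0528) ≈ 0.2297.

d(x, mu) = √(0.0528) ≈ 0.2297


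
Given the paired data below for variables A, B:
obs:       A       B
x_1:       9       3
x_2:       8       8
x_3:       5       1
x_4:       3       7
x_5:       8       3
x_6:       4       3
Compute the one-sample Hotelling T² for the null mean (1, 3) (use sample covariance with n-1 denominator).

Step 1 — sample mean vector:
  mean(A) = (9 + 8 + 5 + 3 + 8 + 4) / 6 = 37/6 = 6.1667
  mean(B) = (3 + 8 + 1 + 7 + 3 + 3) / 6 = 25/6 = 4.1667
  x̄ = (6.1667, 4.1667),  deviation x̄ - mu_0 = (6.1667, 4.1667) - (1, 3) = (5.1667, 1.1667).

Step 2 — sample covariance matrix, S[i,j] = (1/(n-1)) · Σ_k (x_{k,i} - mean_i) · (x_{k,j} - mean_j), divisor n-1 = 5:
  S[A,A] = ((2.8333)·(2.8333) + (1.8333)·(1.8333) + (-1.1667)·(-1.1667) + (-3.1667)·(-3.1667) + (1.8333)·(1.8333) + (-2.1667)·(-2.1667)) / 5 = 30.8333/5 = 6.1667
  S[A,B] = ((2.8333)·(-1.1667) + (1.8333)·(3.8333) + (-1.1667)·(-3.1667) + (-3.1667)·(2.8333) + (1.8333)·(-1.1667) + (-2.1667)·(-1.1667)) / 5 = -1.1667/5 = -0.2333
  S[B,B] = ((-1.1667)·(-1.1667) + (3.8333)·(3.8333) + (-3.1667)·(-3.1667) + (2.8333)·(2.8333) + (-1.1667)·(-1.1667) + (-1.1667)·(-1.1667)) / 5 = 36.8333/5 = 7.3667
  S = [[6.1667, -0.2333],
 [-0.2333, 7.3667]].

Step 3 — invert S. det(S) = 6.1667·7.3667 - (-0.2333)² = 45.3733.
  S^{-1} = (1/det) · [[d, -b], [-b, a]] = [[0.1624, 0.0051],
 [0.0051, 0.1359]].

Step 4 — quadratic form (x̄ - mu_0)^T · S^{-1} · (x̄ - mu_0):
  S^{-1} · (x̄ - mu_0) = (0.8448, 0.1851),
  (x̄ - mu_0)^T · [...] = (5.1667)·(0.8448) + (1.1667)·(0.1851) = 4.581.

Step 5 — scale by n: T² = 6 · 4.581 = 27.486.

T² ≈ 27.486


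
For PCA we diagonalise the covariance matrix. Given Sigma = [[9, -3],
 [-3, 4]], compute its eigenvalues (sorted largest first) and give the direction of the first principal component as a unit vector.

Step 1 — characteristic polynomial of 2×2 Sigma:
  det(Sigma - λI) = λ² - trace · λ + det = 0.
  trace = 9 + 4 = 13, det = 9·4 - (-3)² = 27.
Step 2 — discriminant:
  Δ = trace² - 4·det = 169 - 108 = 61.
Step 3 — eigenvalues:
  λ = (trace ± √Δ)/2 = (13 ± 7.8102)/2,
  λ_1 = 10.4051,  λ_2 = 2.5949.

Step 4 — unit eigenvector for λ_1: solve (Sigma - λ_1 I)v = 0. First row:
  (9 - 10.4051)·v_x + (-3)·v_y = 0, i.e. (-1.4051)·v_x + (-3)·v_y = 0,
  so v ∝ (b, λ_1 - a) = (-3, 1.4051); multiply by -1 so the first entry is positive: u = (3, -1.4051).
  ||u|| = √((3)² + (-1.4051)²) = √(10.9744) ≈ 3.3128,
  v_1 = u/||u|| ≈ (0.9056, -0.4242) (||v_1|| = 1).

λ_1 = 10.4051,  λ_2 = 2.5949;  v_1 ≈ (0.9056, -0.4242)


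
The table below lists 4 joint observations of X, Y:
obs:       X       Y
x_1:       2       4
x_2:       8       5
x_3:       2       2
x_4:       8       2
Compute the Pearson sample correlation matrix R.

Step 1 — column means:
  mean(X) = (2 + 8 + 2 + 8) / 4 = 20/4 = 5
  mean(Y) = (4 + 5 + 2 + 2) / 4 = 13/4 = 3.25

Step 2 — sample variances and covariances s[i,j] = (1/(n-1)) · Σ_k (x_{k,i} - mean_i) · (x_{k,j} - mean_j), with n-1 = 3:
  s[X,X] = ((-3)·(-3) + (3)·(3) + (-3)·(-3) + (3)·(3)) / 3 = 36/3 = 12
  s[X,Y] = ((-3)·(0.75) + (3)·(1.75) + (-3)·(-1.25) + (3)·(-1.25)) / 3 = 3/3 = 1
  s[Y,Y] = ((0.75)·(0.75) + (1.75)·(1.75) + (-1.25)·(-1.25) + (-1.25)·(-1.25)) / 3 = 6.75/3 = 2.25
  Sample standard deviations s_i = √(s[i,i]):
  s(X) = √(12) = 3.4641
  s(Y) = √(2.25) = 1.5

Step 3 — r_{ij} = s_{ij} / (s_i · s_j):
  r[X,X] = 1 (diagonal).
  r[X,Y] = 1 / (3.4641 · 1.5) = 1 / 5.1962 = 0.1925
  r[Y,Y] = 1 (diagonal).

R is symmetric with unit diagonal. Assembling:

R = [[1, 0.1925],
 [0.1925, 1]]


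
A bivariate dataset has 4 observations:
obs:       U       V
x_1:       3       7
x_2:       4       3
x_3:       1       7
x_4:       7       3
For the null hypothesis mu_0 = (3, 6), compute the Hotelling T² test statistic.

Step 1 — sample mean vector:
  mean(U) = (3 + 4 + 1 + 7) / 4 = 15/4 = 3.75
  mean(V) = (7 + 3 + 7 + 3) / 4 = 20/4 = 5
  x̄ = (3.75, 5),  deviation x̄ - mu_0 = (3.75, 5) - (3, 6) = (0.75, -1).

Step 2 — sample covariance matrix, S[i,j] = (1/(n-1)) · Σ_k (x_{k,i} - mean_i) · (x_{k,j} - mean_j), divisor n-1 = 3:
  S[U,U] = ((-0.75)·(-0.75) + (0.25)·(0.25) + (-2.75)·(-2.75) + (3.25)·(3.25)) / 3 = 18.75/3 = 6.25
  S[U,V] = ((-0.75)·(2) + (0.25)·(-2) + (-2.75)·(2) + (3.25)·(-2)) / 3 = -14/3 = -4.6667
  S[V,V] = ((2)·(2) + (-2)·(-2) + (2)·(2) + (-2)·(-2)) / 3 = 16/3 = 5.3333
  S = [[6.25, -4.6667],
 [-4.6667, 5.3333]].

Step 3 — invert S. det(S) = 6.25·5.3333 - (-4.6667)² = 11.5556.
  S^{-1} = (1/det) · [[d, -b], [-b, a]] = [[0.4615, 0.4038],
 [0.4038, 0.5409]].

Step 4 — quadratic form (x̄ - mu_0)^T · S^{-1} · (x̄ - mu_0):
  S^{-1} · (x̄ - mu_0) = (-0.0577, -0.238),
  (x̄ - mu_0)^T · [...] = (0.75)·(-0.0577) + (-1)·(-0.238) = 0.1947.

Step 5 — scale by n: T² = 4 · 0.1947 = 0.7788.

T² ≈ 0.7788


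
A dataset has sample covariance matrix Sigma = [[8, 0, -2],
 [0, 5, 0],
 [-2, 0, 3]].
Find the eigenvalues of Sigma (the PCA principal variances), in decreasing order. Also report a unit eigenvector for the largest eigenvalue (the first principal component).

Step 1 — characteristic polynomial p(λ) = det(λI - Sigma) = λ³ - tr·λ² + c_1·λ - det, where tr = trace, c_1 = sum of the principal 2×2 minors, det = det(Sigma):
  tr = 8 + 5 + 3 = 16,
  c_1 = (8·5 - (0)²) + (8·3 - (-2)²) + (5·3 - (0)²) = 40 + 20 + 15 = 75,
  det = 8·(5·3 - (0)²) - (0)·((0)·3 - (0)·(-2)) + (-2)·((0)·(0) - 5·(-2)) = 8·(15) - (0)·(0) + (-2)·(10) = 100.
  So p(λ) = λ³ - 16λ² + 75λ - 100.
Step 2 — look for an integer root (rational root theorem: any rational root is an integer divisor of 100). Testing λ = 5:
  p(5) = 125 - 400 + 375 - 100 = 0  ✓
  Dividing out (λ - 5): p(λ) = (λ - 5)(λ² - 11λ + 20).
Step 3 — remaining eigenvalues from the quadratic λ² - 11λ + 20 = 0:
  Δ = 11² - 4·20 = 121 - 80 = 41,  λ = (11 ± √41)/2 = (11 ± 6.4031)/2 ≈ 8.7016 or 2.2984.
  Sorted: λ_1 = 8.7016,  λ_2 = 5,  λ_3 = 2.2984  (check: sum = 16 = tr ✓).

Step 4 — unit eigenvector for λ_1 ≈ 8.7016: v spans the null space of (Sigma - λ_1 I), whose rows are
  r_1 = (-0.7016, 0, -2),  r_2 = (0, -3.7016, 0),  r_3 = (-2, 0, -5.7016).
  v is orthogonal to every row, so take v ∝ r_1 × r_2 = ((0)·(0) - (-2)·(-3.7016), (-2)·(0) - (-0.7016)·(0), (-0.7016)·(-3.7016) - (0)·(0)) ≈ (-7.4031, 0, 2.5969).
  Rescale (multiply by -1 so the first nonzero entry is positive): u = (7.4031, 0, -2.5969).
  ||u|| = √((7.4031)² + (0)² + (-2.5969)²) = √(61.55) ≈ 7.8454,  v_1 = u/||u|| ≈ (0.9436, 0, -0.331) (||v_1|| = 1).

λ_1 = 8.7016,  λ_2 = 5,  λ_3 = 2.2984;  v_1 ≈ (0.9436, 0, -0.331)


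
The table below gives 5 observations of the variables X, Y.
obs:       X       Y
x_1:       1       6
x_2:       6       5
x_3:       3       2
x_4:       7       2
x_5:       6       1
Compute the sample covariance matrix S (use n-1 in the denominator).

Step 1 — column means:
  mean(X) = (1 + 6 + 3 + 7 + 6) / 5 = 23/5 = 4.6
  mean(Y) = (6 + 5 + 2 + 2 + 1) / 5 = 16/5 = 3.2

Step 2 — sample covariance S[i,j] = (1/(n-1)) · Σ_k (x_{k,i} - mean_i) · (x_{k,j} - mean_j), with n-1 = 4.
  S[X,X] = ((-3.6)·(-3.6) + (1.4)·(1.4) + (-1.6)·(-1.6) + (2.4)·(2.4) + (1.4)·(1.4)) / 4 = 25.2/4 = 6.3
  S[X,Y] = ((-3.6)·(2.8) + (1.4)·(1.8) + (-1.6)·(-1.2) + (2.4)·(-1.2) + (1.4)·(-2.2)) / 4 = -11.6/4 = -2.9
  S[Y,Y] = ((2.8)·(2.8) + (1.8)·(1.8) + (-1.2)·(-1.2) + (-1.2)·(-1.2) + (-2.2)·(-2.2)) / 4 = 18.8/4 = 4.7

S is symmetric (S[j,i] = S[i,j]). Assembling:

S = [[6.3, -2.9],
 [-2.9, 4.7]]


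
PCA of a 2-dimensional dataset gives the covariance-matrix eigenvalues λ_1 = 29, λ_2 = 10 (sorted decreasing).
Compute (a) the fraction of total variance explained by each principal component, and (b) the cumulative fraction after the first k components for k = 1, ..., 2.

Step 1 — total variance = trace(Sigma) = Σ λ_i = 29 + 10 = 39.

Step 2 — fraction explained by component i = λ_i / Σ λ:
  PC1: 29/39 = 0.7436
  PC2: 10/39 = 0.2564

Step 3 — cumulative fraction after k components = (λ_1 + ... + λ_k) / Σ λ:
  k = 1: 29/39 = 0.7436
  k = 2: (29 + 10)/39 = 39/39 = 1

Summary (fraction, with percent):

explained: PC1 0.7436 (74.36%), PC2 0.2564 (25.64%);  cumulative: 0.7436, 1


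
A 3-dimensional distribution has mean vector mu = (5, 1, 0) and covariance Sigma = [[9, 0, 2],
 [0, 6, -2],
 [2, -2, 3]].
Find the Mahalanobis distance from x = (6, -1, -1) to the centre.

Step 1 — centre the observation: (x - mu) = (1, -2, -1).

Step 2 — invert Sigma (cofactor / det for 3×3, or solve directly):
  Sigma^{-1} = [[0.1373, -0.0392, -0.1176],
 [-0.0392, 0.2255, 0.1765],
 [-0.1176, 0.1765, 0.5294]].

Step 3 — form the quadratic (x - mu)^T · Sigma^{-1} · (x - mu):
  Sigma^{-1} · (x - mu) = (0.3333, -0.6667, -1).
  (x - mu)^T · [Sigma^{-1} · (x - mu)] = (1)·(0.3333) + (-2)·(-0.6667) + (-1)·(-1) = 2.6667.

Step 4 — take square root: d = √(2.6667) ≈ 1.633.

d(x, mu) = √(2.6667) ≈ 1.633


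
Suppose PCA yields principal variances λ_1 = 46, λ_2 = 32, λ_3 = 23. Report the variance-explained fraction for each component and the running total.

Step 1 — total variance = trace(Sigma) = Σ λ_i = 46 + 32 + 23 = 101.

Step 2 — fraction explained by component i = λ_i / Σ λ:
  PC1: 46/101 = 0.4554
  PC2: 32/101 = 0.3168
  PC3: 23/101 = 0.2277

Step 3 — cumulative fraction after k components = (λ_1 + ... + λ_k) / Σ λ:
  k = 1: 46/101 = 0.4554
  k = 2: (46 + 32)/101 = 78/101 = 0.7723
  k = 3: (46 + 32 + 23)/101 = 101/101 = 1

Summary (fraction, with percent):

explained: PC1 0.4554 (45.54%), PC2 0.3168 (31.68%), PC3 0.2277 (22.77%);  cumulative: 0.4554, 0.7723, 1


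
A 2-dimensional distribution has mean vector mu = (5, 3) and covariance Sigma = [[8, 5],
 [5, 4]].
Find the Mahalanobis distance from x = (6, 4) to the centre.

Step 1 — centre the observation: (x - mu) = (1, 1).

Step 2 — invert Sigma. det(Sigma) = 8·4 - (5)² = 7.
  Sigma^{-1} = (1/det) · [[d, -b], [-b, a]] = [[0.5714, -0.7143],
 [-0.7143, 1.1429]].

Step 3 — form the quadratic (x - mu)^T · Sigma^{-1} · (x - mu):
  Sigma^{-1} · (x - mu) = (-0.1429, 0.4286).
  (x - mu)^T · [Sigma^{-1} · (x - mu)] = (1)·(-0.1429) + (1)·(0.4286) = 0.2857.

Step 4 — take square root: d = √(0.2857) ≈ 0.5345.

d(x, mu) = √(0.2857) ≈ 0.5345


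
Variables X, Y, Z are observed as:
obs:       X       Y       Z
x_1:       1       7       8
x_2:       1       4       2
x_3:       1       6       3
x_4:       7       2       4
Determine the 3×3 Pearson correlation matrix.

Step 1 — column means:
  mean(X) = (1 + 1 + 1 + 7) / 4 = 10/4 = 2.5
  mean(Y) = (7 + 4 + 6 + 2) / 4 = 19/4 = 4.75
  mean(Z) = (8 + 2 + 3 + 4) / 4 = 17/4 = 4.25

Step 2 — sample variances and covariances s[i,j] = (1/(n-1)) · Σ_k (x_{k,i} - mean_i) · (x_{k,j} - mean_j), with n-1 = 3:
  s[X,X] = ((-1.5)·(-1.5) + (-1.5)·(-1.5) + (-1.5)·(-1.5) + (4.5)·(4.5)) / 3 = 27/3 = 9
  s[X,Y] = ((-1.5)·(2.25) + (-1.5)·(-0.75) + (-1.5)·(1.25) + (4.5)·(-2.75)) / 3 = -16.5/3 = -5.5
  s[X,Z] = ((-1.5)·(3.75) + (-1.5)·(-2.25) + (-1.5)·(-1.25) + (4.5)·(-0.25)) / 3 = -1.5/3 = -0.5
  s[Y,Y] = ((2.25)·(2.25) + (-0.75)·(-0.75) + (1.25)·(1.25) + (-2.75)·(-2.75)) / 3 = 14.75/3 = 4.9167
  s[Y,Z] = ((2.25)·(3.75) + (-0.75)·(-2.25) + (1.25)·(-1.25) + (-2.75)·(-0.25)) / 3 = 9.25/3 = 3.0833
  s[Z,Z] = ((3.75)·(3.75) + (-2.25)·(-2.25) + (-1.25)·(-1.25) + (-0.25)·(-0.25)) / 3 = 20.75/3 = 6.9167
  Sample standard deviations s_i = √(s[i,i]):
  s(X) = √(9) = 3
  s(Y) = √(4.9167) = 2.2174
  s(Z) = √(6.9167) = 2.63

Step 3 — r_{ij} = s_{ij} / (s_i · s_j):
  r[X,X] = 1 (diagonal).
  r[X,Y] = -5.5 / (3 · 2.2174) = -5.5 / 6.6521 = -0.8268
  r[X,Z] = -0.5 / (3 · 2.63) = -0.5 / 7.8899 = -0.0634
  r[Y,Y] = 1 (diagonal).
  r[Y,Z] = 3.0833 / (2.2174 · 2.63) = 3.0833 / 5.8315 = 0.5287
  r[Z,Z] = 1 (diagonal).

R is symmetric with unit diagonal. Assembling:

R = [[1, -0.8268, -0.0634],
 [-0.8268, 1, 0.5287],
 [-0.0634, 0.5287, 1]]


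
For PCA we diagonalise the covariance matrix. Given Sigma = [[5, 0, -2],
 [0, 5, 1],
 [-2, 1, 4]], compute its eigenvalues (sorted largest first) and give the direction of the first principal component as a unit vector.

Step 1 — characteristic polynomial p(λ) = det(λI - Sigma) = λ³ - tr·λ² + c_1·λ - det, where tr = trace, c_1 = sum of the principal 2×2 minors, det = det(Sigma):
  tr = 5 + 5 + 4 = 14,
  c_1 = (5·5 - (0)²) + (5·4 - (-2)²) + (5·4 - (1)²) = 25 + 16 + 19 = 60,
  det = 5·(5·4 - (1)²) - (0)·((0)·4 - (1)·(-2)) + (-2)·((0)·(1) - 5·(-2)) = 5·(19) - (0)·(2) + (-2)·(10) = 75.
  So p(λ) = λ³ - 14λ² + 60λ - 75.
Step 2 — look for an integer root (rational root theorem: any rational root is an integer divisor of 75). Testing λ = 5:
  p(5) = 125 - 350 + 300 - 75 = 0  ✓
  Dividing out (λ - 5): p(λ) = (λ - 5)(λ² - 9λ + 15).
Step 3 — remaining eigenvalues from the quadratic λ² - 9λ + 15 = 0:
  Δ = 9² - 4·15 = 81 - 60 = 21,  λ = (9 ± √21)/2 = (9 ± 4.5826)/2 ≈ 6.7913 or 2.2087.
  Sorted: λ_1 = 6.7913,  λ_2 = 5,  λ_3 = 2.2087  (check: sum = 14 = tr ✓).

Step 4 — unit eigenvector for λ_1 ≈ 6.7913: v spans the null space of (Sigma - λ_1 I), whose rows are
  r_1 = (-1.7913, 0, -2),  r_2 = (0, -1.7913, 1),  r_3 = (-2, 1, -2.7913).
  v is orthogonal to every row, so take v ∝ r_1 × r_2 = ((0)·(1) - (-2)·(-1.7913), (-2)·(0) - (-1.7913)·(1), (-1.7913)·(-1.7913) - (0)·(0)) ≈ (-3.5826, 1.7913, 3.2087).
  Rescale (multiply by -1 so the first nonzero entry is positive): u = (3.5826, -1.7913, -3.2087).
  ||u|| = √((3.5826)² + (-1.7913)² + (-3.2087)²) = √(26.3394) ≈ 5.1322,  v_1 = u/||u|| ≈ (0.6981, -0.349, -0.6252) (||v_1|| = 1).

λ_1 = 6.7913,  λ_2 = 5,  λ_3 = 2.2087;  v_1 ≈ (0.6981, -0.349, -0.6252)


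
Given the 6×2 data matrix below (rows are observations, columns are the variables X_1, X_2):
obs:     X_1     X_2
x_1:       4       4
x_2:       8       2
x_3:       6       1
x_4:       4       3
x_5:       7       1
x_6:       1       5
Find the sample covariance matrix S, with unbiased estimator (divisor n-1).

Step 1 — column means:
  mean(X_1) = (4 + 8 + 6 + 4 + 7 + 1) / 6 = 30/6 = 5
  mean(X_2) = (4 + 2 + 1 + 3 + 1 + 5) / 6 = 16/6 = 2.6667

Step 2 — sample covariance S[i,j] = (1/(n-1)) · Σ_k (x_{k,i} - mean_i) · (x_{k,j} - mean_j), with n-1 = 5.
  S[X_1,X_1] = ((-1)·(-1) + (3)·(3) + (1)·(1) + (-1)·(-1) + (2)·(2) + (-4)·(-4)) / 5 = 32/5 = 6.4
  S[X_1,X_2] = ((-1)·(1.3333) + (3)·(-0.6667) + (1)·(-1.6667) + (-1)·(0.3333) + (2)·(-1.6667) + (-4)·(2.3333)) / 5 = -18/5 = -3.6
  S[X_2,X_2] = ((1.3333)·(1.3333) + (-0.6667)·(-0.6667) + (-1.6667)·(-1.6667) + (0.3333)·(0.3333) + (-1.6667)·(-1.6667) + (2.3333)·(2.3333)) / 5 = 13.3333/5 = 2.6667

S is symmetric (S[j,i] = S[i,j]). Assembling:

S = [[6.4, -3.6],
 [-3.6, 2.6667]]


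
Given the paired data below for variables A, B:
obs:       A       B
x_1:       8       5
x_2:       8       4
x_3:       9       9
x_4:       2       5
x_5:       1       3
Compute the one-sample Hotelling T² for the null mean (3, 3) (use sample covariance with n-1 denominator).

Step 1 — sample mean vector:
  mean(A) = (8 + 8 + 9 + 2 + 1) / 5 = 28/5 = 5.6
  mean(B) = (5 + 4 + 9 + 5 + 3) / 5 = 26/5 = 5.2
  x̄ = (5.6, 5.2),  deviation x̄ - mu_0 = (5.6, 5.2) - (3, 3) = (2.6, 2.2).

Step 2 — sample covariance matrix, S[i,j] = (1/(n-1)) · Σ_k (x_{k,i} - mean_i) · (x_{k,j} - mean_j), divisor n-1 = 4:
  S[A,A] = ((2.4)·(2.4) + (2.4)·(2.4) + (3.4)·(3.4) + (-3.6)·(-3.6) + (-4.6)·(-4.6)) / 4 = 57.2/4 = 14.3
  S[A,B] = ((2.4)·(-0.2) + (2.4)·(-1.2) + (3.4)·(3.8) + (-3.6)·(-0.2) + (-4.6)·(-2.2)) / 4 = 20.4/4 = 5.1
  S[B,B] = ((-0.2)·(-0.2) + (-1.2)·(-1.2) + (3.8)·(3.8) + (-0.2)·(-0.2) + (-2.2)·(-2.2)) / 4 = 20.8/4 = 5.2
  S = [[14.3, 5.1],
 [5.1, 5.2]].

Step 3 — invert S. det(S) = 14.3·5.2 - (5.1)² = 48.35.
  S^{-1} = (1/det) · [[d, -b], [-b, a]] = [[0.1075, -0.1055],
 [-0.1055, 0.2958]].

Step 4 — quadratic form (x̄ - mu_0)^T · S^{-1} · (x̄ - mu_0):
  S^{-1} · (x̄ - mu_0) = (0.0476, 0.3764),
  (x̄ - mu_0)^T · [...] = (2.6)·(0.0476) + (2.2)·(0.3764) = 0.9518.

Step 5 — scale by n: T² = 5 · 0.9518 = 4.759.

T² ≈ 4.759


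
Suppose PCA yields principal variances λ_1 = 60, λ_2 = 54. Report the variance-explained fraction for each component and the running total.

Step 1 — total variance = trace(Sigma) = Σ λ_i = 60 + 54 = 114.

Step 2 — fraction explained by component i = λ_i / Σ λ:
  PC1: 60/114 = 0.5263
  PC2: 54/114 = 0.4737

Step 3 — cumulative fraction after k components = (λ_1 + ... + λ_k) / Σ λ:
  k = 1: 60/114 = 0.5263
  k = 2: (60 + 54)/114 = 114/114 = 1

Summary (fraction, with percent):

explained: PC1 0.5263 (52.63%), PC2 0.4737 (47.37%);  cumulative: 0.5263, 1


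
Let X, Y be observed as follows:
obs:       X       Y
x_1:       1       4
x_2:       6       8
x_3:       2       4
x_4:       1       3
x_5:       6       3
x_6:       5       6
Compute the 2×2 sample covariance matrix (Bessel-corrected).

Step 1 — column means:
  mean(X) = (1 + 6 + 2 + 1 + 6 + 5) / 6 = 21/6 = 3.5
  mean(Y) = (4 + 8 + 4 + 3 + 3 + 6) / 6 = 28/6 = 4.6667

Step 2 — sample covariance S[i,j] = (1/(n-1)) · Σ_k (x_{k,i} - mean_i) · (x_{k,j} - mean_j), with n-1 = 5.
  S[X,X] = ((-2.5)·(-2.5) + (2.5)·(2.5) + (-1.5)·(-1.5) + (-2.5)·(-2.5) + (2.5)·(2.5) + (1.5)·(1.5)) / 5 = 29.5/5 = 5.9
  S[X,Y] = ((-2.5)·(-0.6667) + (2.5)·(3.3333) + (-1.5)·(-0.6667) + (-2.5)·(-1.6667) + (2.5)·(-1.6667) + (1.5)·(1.3333)) / 5 = 13/5 = 2.6
  S[Y,Y] = ((-0.6667)·(-0.6667) + (3.3333)·(3.3333) + (-0.6667)·(-0.6667) + (-1.6667)·(-1.6667) + (-1.6667)·(-1.6667) + (1.3333)·(1.3333)) / 5 = 19.3333/5 = 3.8667

S is symmetric (S[j,i] = S[i,j]). Assembling:

S = [[5.9, 2.6],
 [2.6, 3.8667]]


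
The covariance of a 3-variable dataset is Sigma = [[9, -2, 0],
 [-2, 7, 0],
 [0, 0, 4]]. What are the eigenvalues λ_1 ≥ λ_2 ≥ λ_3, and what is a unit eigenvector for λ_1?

Step 1 — characteristic polynomial p(λ) = det(λI - Sigma) = λ³ - tr·λ² + c_1·λ - det, where tr = trace, c_1 = sum of the principal 2×2 minors, det = det(Sigma):
  tr = 9 + 7 + 4 = 20,
  c_1 = (9·7 - (-2)²) + (9·4 - (0)²) + (7·4 - (0)²) = 59 + 36 + 28 = 123,
  det = 9·(7·4 - (0)²) - (-2)·((-2)·4 - (0)·(0)) + (0)·((-2)·(0) - 7·(0)) = 9·(28) - (-2)·(-8) + (0)·(0) = 236.
  So p(λ) = λ³ - 20λ² + 123λ - 236.
Step 2 — look for an integer root (rational root theorem: any rational root is an integer divisor of 236). Testing λ = 4:
  p(4) = 64 - 320 + 492 - 236 = 0  ✓
  Dividing out (λ - 4): p(λ) = (λ - 4)(λ² - 16λ + 59).
Step 3 — remaining eigenvalues from the quadratic λ² - 16λ + 59 = 0:
  Δ = 16² - 4·59 = 256 - 236 = 20,  λ = (16 ± √20)/2 = (16 ± 4.4721)/2 ≈ 10.2361 or 5.7639.
  Sorted: λ_1 = 10.2361,  λ_2 = 5.7639,  λ_3 = 4  (check: sum = 20 = tr ✓).

Step 4 — unit eigenvector for λ_1 ≈ 10.2361: v spans the null space of (Sigma - λ_1 I), whose rows are
  r_1 = (-1.2361, -2, 0),  r_2 = (-2, -3.2361, 0),  r_3 = (0, 0, -6.2361).
  v is orthogonal to every row, so take v ∝ r_1 × r_3 = ((-2)·(-6.2361) - (0)·(0), (0)·(0) - (-1.2361)·(-6.2361), (-1.2361)·(0) - (-2)·(0)) ≈ (12.4721, -7.7082, 0).
  Let u = (12.4721, -7.7082, 0).
  ||u|| = √((12.4721)² + (-7.7082)² + (0)²) = √(214.9706) ≈ 14.6619,  v_1 = u/||u|| ≈ (0.8507, -0.5257, 0) (||v_1|| = 1).

λ_1 = 10.2361,  λ_2 = 5.7639,  λ_3 = 4;  v_1 ≈ (0.8507, -0.5257, 0)


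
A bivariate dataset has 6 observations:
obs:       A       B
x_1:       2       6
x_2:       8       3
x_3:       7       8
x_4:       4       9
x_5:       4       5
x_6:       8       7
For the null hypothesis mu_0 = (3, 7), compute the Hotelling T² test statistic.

Step 1 — sample mean vector:
  mean(A) = (2 + 8 + 7 + 4 + 4 + 8) / 6 = 33/6 = 5.5
  mean(B) = (6 + 3 + 8 + 9 + 5 + 7) / 6 = 38/6 = 6.3333
  x̄ = (5.5, 6.3333),  deviation x̄ - mu_0 = (5.5, 6.3333) - (3, 7) = (2.5, -0.6667).

Step 2 — sample covariance matrix, S[i,j] = (1/(n-1)) · Σ_k (x_{k,i} - mean_i) · (x_{k,j} - mean_j), divisor n-1 = 5:
  S[A,A] = ((-3.5)·(-3.5) + (2.5)·(2.5) + (1.5)·(1.5) + (-1.5)·(-1.5) + (-1.5)·(-1.5) + (2.5)·(2.5)) / 5 = 31.5/5 = 6.3
  S[A,B] = ((-3.5)·(-0.3333) + (2.5)·(-3.3333) + (1.5)·(1.6667) + (-1.5)·(2.6667) + (-1.5)·(-1.3333) + (2.5)·(0.6667)) / 5 = -5/5 = -1
  S[B,B] = ((-0.3333)·(-0.3333) + (-3.3333)·(-3.3333) + (1.6667)·(1.6667) + (2.6667)·(2.6667) + (-1.3333)·(-1.3333) + (0.6667)·(0.6667)) / 5 = 23.3333/5 = 4.6667
  S = [[6.3, -1],
 [-1, 4.6667]].

Step 3 — invert S. det(S) = 6.3·4.6667 - (-1)² = 28.4.
  S^{-1} = (1/det) · [[d, -b], [-b, a]] = [[0.1643, 0.0352],
 [0.0352, 0.2218]].

Step 4 — quadratic form (x̄ - mu_0)^T · S^{-1} · (x̄ - mu_0):
  S^{-1} · (x̄ - mu_0) = (0.3873, -0.0599),
  (x̄ - mu_0)^T · [...] = (2.5)·(0.3873) + (-0.6667)·(-0.0599) = 1.0082.

Step 5 — scale by n: T² = 6 · 1.0082 = 6.0493.

T² ≈ 6.0493


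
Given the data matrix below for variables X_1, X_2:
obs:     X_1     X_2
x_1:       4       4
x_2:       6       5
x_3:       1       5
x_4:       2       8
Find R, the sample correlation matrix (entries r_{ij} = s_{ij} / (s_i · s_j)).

Step 1 — column means:
  mean(X_1) = (4 + 6 + 1 + 2) / 4 = 13/4 = 3.25
  mean(X_2) = (4 + 5 + 5 + 8) / 4 = 22/4 = 5.5

Step 2 — sample variances and covariances s[i,j] = (1/(n-1)) · Σ_k (x_{k,i} - mean_i) · (x_{k,j} - mean_j), with n-1 = 3:
  s[X_1,X_1] = ((0.75)·(0.75) + (2.75)·(2.75) + (-2.25)·(-2.25) + (-1.25)·(-1.25)) / 3 = 14.75/3 = 4.9167
  s[X_1,X_2] = ((0.75)·(-1.5) + (2.75)·(-0.5) + (-2.25)·(-0.5) + (-1.25)·(2.5)) / 3 = -4.5/3 = -1.5
  s[X_2,X_2] = ((-1.5)·(-1.5) + (-0.5)·(-0.5) + (-0.5)·(-0.5) + (2.5)·(2.5)) / 3 = 9/3 = 3
  Sample standard deviations s_i = √(s[i,i]):
  s(X_1) = √(4.9167) = 2.2174
  s(X_2) = √(3) = 1.7321

Step 3 — r_{ij} = s_{ij} / (s_i · s_j):
  r[X_1,X_1] = 1 (diagonal).
  r[X_1,X_2] = -1.5 / (2.2174 · 1.7321) = -1.5 / 3.8406 = -0.3906
  r[X_2,X_2] = 1 (diagonal).

R is symmetric with unit diagonal. Assembling:

R = [[1, -0.3906],
 [-0.3906, 1]]


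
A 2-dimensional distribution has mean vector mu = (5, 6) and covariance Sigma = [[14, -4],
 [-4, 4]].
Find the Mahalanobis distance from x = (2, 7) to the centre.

Step 1 — centre the observation: (x - mu) = (-3, 1).

Step 2 — invert Sigma. det(Sigma) = 14·4 - (-4)² = 40.
  Sigma^{-1} = (1/det) · [[d, -b], [-b, a]] = [[0.1, 0.1],
 [0.1, 0.35]].

Step 3 — form the quadratic (x - mu)^T · Sigma^{-1} · (x - mu):
  Sigma^{-1} · (x - mu) = (-0.2, 0.05).
  (x - mu)^T · [Sigma^{-1} · (x - mu)] = (-3)·(-0.2) + (1)·(0.05) = 0.65.

Step 4 — take square root: d = √(0.65) ≈ 0.8062.

d(x, mu) = √(0.65) ≈ 0.8062


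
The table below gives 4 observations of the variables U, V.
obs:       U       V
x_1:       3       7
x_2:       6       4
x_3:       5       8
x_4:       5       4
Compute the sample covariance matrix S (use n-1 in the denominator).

Step 1 — column means:
  mean(U) = (3 + 6 + 5 + 5) / 4 = 19/4 = 4.75
  mean(V) = (7 + 4 + 8 + 4) / 4 = 23/4 = 5.75

Step 2 — sample covariance S[i,j] = (1/(n-1)) · Σ_k (x_{k,i} - mean_i) · (x_{k,j} - mean_j), with n-1 = 3.
  S[U,U] = ((-1.75)·(-1.75) + (1.25)·(1.25) + (0.25)·(0.25) + (0.25)·(0.25)) / 3 = 4.75/3 = 1.5833
  S[U,V] = ((-1.75)·(1.25) + (1.25)·(-1.75) + (0.25)·(2.25) + (0.25)·(-1.75)) / 3 = -4.25/3 = -1.4167
  S[V,V] = ((1.25)·(1.25) + (-1.75)·(-1.75) + (2.25)·(2.25) + (-1.75)·(-1.75)) / 3 = 12.75/3 = 4.25

S is symmetric (S[j,i] = S[i,j]). Assembling:

S = [[1.5833, -1.4167],
 [-1.4167, 4.25]]


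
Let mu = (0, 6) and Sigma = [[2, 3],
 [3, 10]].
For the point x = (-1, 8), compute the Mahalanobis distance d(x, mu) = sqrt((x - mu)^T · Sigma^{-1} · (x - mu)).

Step 1 — centre the observation: (x - mu) = (-1, 2).

Step 2 — invert Sigma. det(Sigma) = 2·10 - (3)² = 11.
  Sigma^{-1} = (1/det) · [[d, -b], [-b, a]] = [[0.9091, -0.2727],
 [-0.2727, 0.1818]].

Step 3 — form the quadratic (x - mu)^T · Sigma^{-1} · (x - mu):
  Sigma^{-1} · (x - mu) = (-1.4545, 0.6364).
  (x - mu)^T · [Sigma^{-1} · (x - mu)] = (-1)·(-1.4545) + (2)·(0.6364) = 2.7273.

Step 4 — take square root: d = √(2.7273) ≈ 1.6514.

d(x, mu) = √(2.7273) ≈ 1.6514


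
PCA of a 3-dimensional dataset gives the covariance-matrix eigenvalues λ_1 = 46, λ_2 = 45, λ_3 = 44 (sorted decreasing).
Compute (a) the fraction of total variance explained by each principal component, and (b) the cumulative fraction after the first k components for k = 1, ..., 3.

Step 1 — total variance = trace(Sigma) = Σ λ_i = 46 + 45 + 44 = 135.

Step 2 — fraction explained by component i = λ_i / Σ λ:
  PC1: 46/135 = 0.3407
  PC2: 45/135 = 0.3333
  PC3: 44/135 = 0.3259

Step 3 — cumulative fraction after k components = (λ_1 + ... + λ_k) / Σ λ:
  k = 1: 46/135 = 0.3407
  k = 2: (46 + 45)/135 = 91/135 = 0.6741
  k = 3: (46 + 45 + 44)/135 = 135/135 = 1

Summary (fraction, with percent):

explained: PC1 0.3407 (34.07%), PC2 0.3333 (33.33%), PC3 0.3259 (32.59%);  cumulative: 0.3407, 0.6741, 1


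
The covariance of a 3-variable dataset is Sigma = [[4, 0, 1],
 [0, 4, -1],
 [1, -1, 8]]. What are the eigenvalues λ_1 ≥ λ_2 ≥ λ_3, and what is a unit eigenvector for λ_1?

Step 1 — characteristic polynomial p(λ) = det(λI - Sigma) = λ³ - tr·λ² + c_1·λ - det, where tr = trace, c_1 = sum of the principal 2×2 minors, det = det(Sigma):
  tr = 4 + 4 + 8 = 16,
  c_1 = (4·4 - (0)²) + (4·8 - (1)²) + (4·8 - (-1)²) = 16 + 31 + 31 = 78,
  det = 4·(4·8 - (-1)²) - (0)·((0)·8 - (-1)·(1)) + (1)·((0)·(-1) - 4·(1)) = 4·(31) - (0)·(1) + (1)·(-4) = 120.
  So p(λ) = λ³ - 16λ² + 78λ - 120.
Step 2 — look for an integer root (rational root theorem: any rational root is an integer divisor of 120). Testing λ = 4:
  p(4) = 64 - 256 + 312 - 120 = 0  ✓
  Dividing out (λ - 4): p(λ) = (λ - 4)(λ² - 12λ + 30).
Step 3 — remaining eigenvalues from the quadratic λ² - 12λ + 30 = 0:
  Δ = 12² - 4·30 = 144 - 120 = 24,  λ = (12 ± √24)/2 = (12 ± 4.899)/2 ≈ 8.4495 or 3.5505.
  Sorted: λ_1 = 8.4495,  λ_2 = 4,  λ_3 = 3.5505  (check: sum = 16 = tr ✓).

Step 4 — unit eigenvector for λ_1 ≈ 8.4495: v spans the null space of (Sigma - λ_1 I), whose rows are
  r_1 = (-4.4495, 0, 1),  r_2 = (0, -4.4495, -1),  r_3 = (1, -1, -0.4495).
  v is orthogonal to every row, so take v ∝ r_1 × r_2 = ((0)·(-1) - (1)·(-4.4495), (1)·(0) - (-4.4495)·(-1), (-4.4495)·(-4.4495) - (0)·(0)) ≈ (4.4495, -4.4495, 19.798).
  Let u = (4.4495, -4.4495, 19.798).
  ||u|| = √((4.4495)² + (-4.4495)² + (19.798)²) = √(431.5551) ≈ 20.7739,  v_1 = u/||u|| ≈ (0.2142, -0.2142, 0.953) (||v_1|| = 1).

λ_1 = 8.4495,  λ_2 = 4,  λ_3 = 3.5505;  v_1 ≈ (0.2142, -0.2142, 0.953)


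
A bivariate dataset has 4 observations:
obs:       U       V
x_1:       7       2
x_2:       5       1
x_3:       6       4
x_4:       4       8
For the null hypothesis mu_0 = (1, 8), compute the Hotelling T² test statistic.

Step 1 — sample mean vector:
  mean(U) = (7 + 5 + 6 + 4) / 4 = 22/4 = 5.5
  mean(V) = (2 + 1 + 4 + 8) / 4 = 15/4 = 3.75
  x̄ = (5.5, 3.75),  deviation x̄ - mu_0 = (5.5, 3.75) - (1, 8) = (4.5, -4.25).

Step 2 — sample covariance matrix, S[i,j] = (1/(n-1)) · Σ_k (x_{k,i} - mean_i) · (x_{k,j} - mean_j), divisor n-1 = 3:
  S[U,U] = ((1.5)·(1.5) + (-0.5)·(-0.5) + (0.5)·(0.5) + (-1.5)·(-1.5)) / 3 = 5/3 = 1.6667
  S[U,V] = ((1.5)·(-1.75) + (-0.5)·(-2.75) + (0.5)·(0.25) + (-1.5)·(4.25)) / 3 = -7.5/3 = -2.5
  S[V,V] = ((-1.75)·(-1.75) + (-2.75)·(-2.75) + (0.25)·(0.25) + (4.25)·(4.25)) / 3 = 28.75/3 = 9.5833
  S = [[1.6667, -2.5],
 [-2.5, 9.5833]].

Step 3 — invert S. det(S) = 1.6667·9.5833 - (-2.5)² = 9.7222.
  S^{-1} = (1/det) · [[d, -b], [-b, a]] = [[0.9857, 0.2571],
 [0.2571, 0.1714]].

Step 4 — quadratic form (x̄ - mu_0)^T · S^{-1} · (x̄ - mu_0):
  S^{-1} · (x̄ - mu_0) = (3.3429, 0.4286),
  (x̄ - mu_0)^T · [...] = (4.5)·(3.3429) + (-4.25)·(0.4286) = 13.2214.

Step 5 — scale by n: T² = 4 · 13.2214 = 52.8857.

T² ≈ 52.8857


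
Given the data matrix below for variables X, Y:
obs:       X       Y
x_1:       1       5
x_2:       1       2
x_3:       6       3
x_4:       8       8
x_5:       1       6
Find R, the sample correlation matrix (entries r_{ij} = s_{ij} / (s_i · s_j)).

Step 1 — column means:
  mean(X) = (1 + 1 + 6 + 8 + 1) / 5 = 17/5 = 3.4
  mean(Y) = (5 + 2 + 3 + 8 + 6) / 5 = 24/5 = 4.8

Step 2 — sample variances and covariances s[i,j] = (1/(n-1)) · Σ_k (x_{k,i} - mean_i) · (x_{k,j} - mean_j), with n-1 = 4:
  s[X,X] = ((-2.4)·(-2.4) + (-2.4)·(-2.4) + (2.6)·(2.6) + (4.6)·(4.6) + (-2.4)·(-2.4)) / 4 = 45.2/4 = 11.3
  s[X,Y] = ((-2.4)·(0.2) + (-2.4)·(-2.8) + (2.6)·(-1.8) + (4.6)·(3.2) + (-2.4)·(1.2)) / 4 = 13.4/4 = 3.35
  s[Y,Y] = ((0.2)·(0.2) + (-2.8)·(-2.8) + (-1.8)·(-1.8) + (3.2)·(3.2) + (1.2)·(1.2)) / 4 = 22.8/4 = 5.7
  Sample standard deviations s_i = √(s[i,i]):
  s(X) = √(11.3) = 3.3615
  s(Y) = √(5.7) = 2.3875

Step 3 — r_{ij} = s_{ij} / (s_i · s_j):
  r[X,X] = 1 (diagonal).
  r[X,Y] = 3.35 / (3.3615 · 2.3875) = 3.35 / 8.0256 = 0.4174
  r[Y,Y] = 1 (diagonal).

R is symmetric with unit diagonal. Assembling:

R = [[1, 0.4174],
 [0.4174, 1]]


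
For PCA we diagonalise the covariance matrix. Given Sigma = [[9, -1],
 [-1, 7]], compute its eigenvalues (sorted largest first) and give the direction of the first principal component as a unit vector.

Step 1 — characteristic polynomial of 2×2 Sigma:
  det(Sigma - λI) = λ² - trace · λ + det = 0.
  trace = 9 + 7 = 16, det = 9·7 - (-1)² = 62.
Step 2 — discriminant:
  Δ = trace² - 4·det = 256 - 248 = 8.
Step 3 — eigenvalues:
  λ = (trace ± √Δ)/2 = (16 ± 2.8284)/2,
  λ_1 = 9.4142,  λ_2 = 6.5858.

Step 4 — unit eigenvector for λ_1: solve (Sigma - λ_1 I)v = 0. First row:
  (9 - 9.4142)·v_x + (-1)·v_y = 0, i.e. (-0.4142)·v_x + (-1)·v_y = 0,
  so v ∝ (b, λ_1 - a) = (-1, 0.4142); multiply by -1 so the first entry is positive: u = (1, -0.4142).
  ||u|| = √((1)² + (-0.4142)²) = √(1.1716) ≈ 1.0824,
  v_1 = u/||u|| ≈ (0.9239, -0.3827) (||v_1|| = 1).

λ_1 = 9.4142,  λ_2 = 6.5858;  v_1 ≈ (0.9239, -0.3827)


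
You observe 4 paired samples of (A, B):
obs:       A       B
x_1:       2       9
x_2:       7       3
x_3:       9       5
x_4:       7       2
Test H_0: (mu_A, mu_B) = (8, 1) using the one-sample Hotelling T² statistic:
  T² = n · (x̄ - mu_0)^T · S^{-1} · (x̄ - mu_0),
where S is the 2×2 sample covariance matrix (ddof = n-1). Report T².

Step 1 — sample mean vector:
  mean(A) = (2 + 7 + 9 + 7) / 4 = 25/4 = 6.25
  mean(B) = (9 + 3 + 5 + 2) / 4 = 19/4 = 4.75
  x̄ = (6.25, 4.75),  deviation x̄ - mu_0 = (6.25, 4.75) - (8, 1) = (-1.75, 3.75).

Step 2 — sample covariance matrix, S[i,j] = (1/(n-1)) · Σ_k (x_{k,i} - mean_i) · (x_{k,j} - mean_j), divisor n-1 = 3:
  S[A,A] = ((-4.25)·(-4.25) + (0.75)·(0.75) + (2.75)·(2.75) + (0.75)·(0.75)) / 3 = 26.75/3 = 8.9167
  S[A,B] = ((-4.25)·(4.25) + (0.75)·(-1.75) + (2.75)·(0.25) + (0.75)·(-2.75)) / 3 = -20.75/3 = -6.9167
  S[B,B] = ((4.25)·(4.25) + (-1.75)·(-1.75) + (0.25)·(0.25) + (-2.75)·(-2.75)) / 3 = 28.75/3 = 9.5833
  S = [[8.9167, -6.9167],
 [-6.9167, 9.5833]].

Step 3 — invert S. det(S) = 8.9167·9.5833 - (-6.9167)² = 37.6111.
  S^{-1} = (1/det) · [[d, -b], [-b, a]] = [[0.2548, 0.1839],
 [0.1839, 0.2371]].

Step 4 — quadratic form (x̄ - mu_0)^T · S^{-1} · (x̄ - mu_0):
  S^{-1} · (x̄ - mu_0) = (0.2437, 0.5672),
  (x̄ - mu_0)^T · [...] = (-1.75)·(0.2437) + (3.75)·(0.5672) = 1.7005.

Step 5 — scale by n: T² = 4 · 1.7005 = 6.8021.

T² ≈ 6.8021


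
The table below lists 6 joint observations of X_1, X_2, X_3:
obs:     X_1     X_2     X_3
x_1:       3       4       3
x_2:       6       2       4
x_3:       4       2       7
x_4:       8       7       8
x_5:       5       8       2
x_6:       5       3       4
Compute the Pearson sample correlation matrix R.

Step 1 — column means:
  mean(X_1) = (3 + 6 + 4 + 8 + 5 + 5) / 6 = 31/6 = 5.1667
  mean(X_2) = (4 + 2 + 2 + 7 + 8 + 3) / 6 = 26/6 = 4.3333
  mean(X_3) = (3 + 4 + 7 + 8 + 2 + 4) / 6 = 28/6 = 4.6667

Step 2 — sample variances and covariances s[i,j] = (1/(n-1)) · Σ_k (x_{k,i} - mean_i) · (x_{k,j} - mean_j), with n-1 = 5:
  s[X_1,X_1] = ((-2.1667)·(-2.1667) + (0.8333)·(0.8333) + (-1.1667)·(-1.1667) + (2.8333)·(2.8333) + (-0.1667)·(-0.1667) + (-0.1667)·(-0.1667)) / 5 = 14.8333/5 = 2.9667
  s[X_1,X_2] = ((-2.1667)·(-0.3333) + (0.8333)·(-2.3333) + (-1.1667)·(-2.3333) + (2.8333)·(2.6667) + (-0.1667)·(3.6667) + (-0.1667)·(-1.3333)) / 5 = 8.6667/5 = 1.7333
  s[X_1,X_3] = ((-2.1667)·(-1.6667) + (0.8333)·(-0.6667) + (-1.1667)·(2.3333) + (2.8333)·(3.3333) + (-0.1667)·(-2.6667) + (-0.1667)·(-0.6667)) / 5 = 10.3333/5 = 2.0667
  s[X_2,X_2] = ((-0.3333)·(-0.3333) + (-2.3333)·(-2.3333) + (-2.3333)·(-2.3333) + (2.6667)·(2.6667) + (3.6667)·(3.6667) + (-1.3333)·(-1.3333)) / 5 = 33.3333/5 = 6.6667
  s[X_2,X_3] = ((-0.3333)·(-1.6667) + (-2.3333)·(-0.6667) + (-2.3333)·(2.3333) + (2.6667)·(3.3333) + (3.6667)·(-2.6667) + (-1.3333)·(-0.6667)) / 5 = -3.3333/5 = -0.6667
  s[X_3,X_3] = ((-1.6667)·(-1.6667) + (-0.6667)·(-0.6667) + (2.3333)·(2.3333) + (3.3333)·(3.3333) + (-2.6667)·(-2.6667) + (-0.6667)·(-0.6667)) / 5 = 27.3333/5 = 5.4667
  Sample standard deviations s_i = √(s[i,i]):
  s(X_1) = √(2.9667) = 1.7224
  s(X_2) = √(6.6667) = 2.582
  s(X_3) = √(5.4667) = 2.3381

Step 3 — r_{ij} = s_{ij} / (s_i · s_j):
  r[X_1,X_1] = 1 (diagonal).
  r[X_1,X_2] = 1.7333 / (1.7224 · 2.582) = 1.7333 / 4.4472 = 0.3898
  r[X_1,X_3] = 2.0667 / (1.7224 · 2.3381) = 2.0667 / 4.0271 = 0.5132
  r[X_2,X_2] = 1 (diagonal).
  r[X_2,X_3] = -0.6667 / (2.582 · 2.3381) = -0.6667 / 6.0369 = -0.1104
  r[X_3,X_3] = 1 (diagonal).

R is symmetric with unit diagonal. Assembling:

R = [[1, 0.3898, 0.5132],
 [0.3898, 1, -0.1104],
 [0.5132, -0.1104, 1]]


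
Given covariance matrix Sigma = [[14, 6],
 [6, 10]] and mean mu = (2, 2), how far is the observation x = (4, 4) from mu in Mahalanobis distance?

Step 1 — centre the observation: (x - mu) = (2, 2).

Step 2 — invert Sigma. det(Sigma) = 14·10 - (6)² = 104.
  Sigma^{-1} = (1/det) · [[d, -b], [-b, a]] = [[0.0962, -0.0577],
 [-0.0577, 0.1346]].

Step 3 — form the quadratic (x - mu)^T · Sigma^{-1} · (x - mu):
  Sigma^{-1} · (x - mu) = (0.0769, 0.1538).
  (x - mu)^T · [Sigma^{-1} · (x - mu)] = (2)·(0.0769) + (2)·(0.1538) = 0.4615.

Step 4 — take square root: d = √(0.4615) ≈ 0.6794.

d(x, mu) = √(0.4615) ≈ 0.6794


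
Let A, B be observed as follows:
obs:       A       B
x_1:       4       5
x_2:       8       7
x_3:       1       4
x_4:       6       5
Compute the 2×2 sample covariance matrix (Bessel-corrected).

Step 1 — column means:
  mean(A) = (4 + 8 + 1 + 6) / 4 = 19/4 = 4.75
  mean(B) = (5 + 7 + 4 + 5) / 4 = 21/4 = 5.25

Step 2 — sample covariance S[i,j] = (1/(n-1)) · Σ_k (x_{k,i} - mean_i) · (x_{k,j} - mean_j), with n-1 = 3.
  S[A,A] = ((-0.75)·(-0.75) + (3.25)·(3.25) + (-3.75)·(-3.75) + (1.25)·(1.25)) / 3 = 26.75/3 = 8.9167
  S[A,B] = ((-0.75)·(-0.25) + (3.25)·(1.75) + (-3.75)·(-1.25) + (1.25)·(-0.25)) / 3 = 10.25/3 = 3.4167
  S[B,B] = ((-0.25)·(-0.25) + (1.75)·(1.75) + (-1.25)·(-1.25) + (-0.25)·(-0.25)) / 3 = 4.75/3 = 1.5833

S is symmetric (S[j,i] = S[i,j]). Assembling:

S = [[8.9167, 3.4167],
 [3.4167, 1.5833]]


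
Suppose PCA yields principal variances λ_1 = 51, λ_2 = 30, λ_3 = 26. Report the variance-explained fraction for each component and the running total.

Step 1 — total variance = trace(Sigma) = Σ λ_i = 51 + 30 + 26 = 107.

Step 2 — fraction explained by component i = λ_i / Σ λ:
  PC1: 51/107 = 0.4766
  PC2: 30/107 = 0.2804
  PC3: 26/107 = 0.243

Step 3 — cumulative fraction after k components = (λ_1 + ... + λ_k) / Σ λ:
  k = 1: 51/107 = 0.4766
  k = 2: (51 + 30)/107 = 81/107 = 0.757
  k = 3: (51 + 30 + 26)/107 = 107/107 = 1

Summary (fraction, with percent):

explained: PC1 0.4766 (47.66%), PC2 0.2804 (28.04%), PC3 0.243 (24.3%);  cumulative: 0.4766, 0.757, 1


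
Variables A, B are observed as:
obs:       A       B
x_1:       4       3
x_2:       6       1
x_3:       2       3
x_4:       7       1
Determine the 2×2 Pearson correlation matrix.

Step 1 — column means:
  mean(A) = (4 + 6 + 2 + 7) / 4 = 19/4 = 4.75
  mean(B) = (3 + 1 + 3 + 1) / 4 = 8/4 = 2

Step 2 — sample variances and covariances s[i,j] = (1/(n-1)) · Σ_k (x_{k,i} - mean_i) · (x_{k,j} - mean_j), with n-1 = 3:
  s[A,A] = ((-0.75)·(-0.75) + (1.25)·(1.25) + (-2.75)·(-2.75) + (2.25)·(2.25)) / 3 = 14.75/3 = 4.9167
  s[A,B] = ((-0.75)·(1) + (1.25)·(-1) + (-2.75)·(1) + (2.25)·(-1)) / 3 = -7/3 = -2.3333
  s[B,B] = ((1)·(1) + (-1)·(-1) + (1)·(1) + (-1)·(-1)) / 3 = 4/3 = 1.3333
  Sample standard deviations s_i = √(s[i,i]):
  s(A) = √(4.9167) = 2.2174
  s(B) = √(1.3333) = 1.1547

Step 3 — r_{ij} = s_{ij} / (s_i · s_j):
  r[A,A] = 1 (diagonal).
  r[A,B] = -2.3333 / (2.2174 · 1.1547) = -2.3333 / 2.5604 = -0.9113
  r[B,B] = 1 (diagonal).

R is symmetric with unit diagonal. Assembling:

R = [[1, -0.9113],
 [-0.9113, 1]]
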